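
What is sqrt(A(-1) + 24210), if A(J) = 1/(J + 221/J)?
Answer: sqrt(1193165418)/222 ≈ 155.60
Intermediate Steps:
sqrt(A(-1) + 24210) = sqrt(-1/(221 + (-1)**2) + 24210) = sqrt(-1/(221 + 1) + 24210) = sqrt(-1/222 + 24210) = sqrt(5374619/222) = sqrt(1193165418)/222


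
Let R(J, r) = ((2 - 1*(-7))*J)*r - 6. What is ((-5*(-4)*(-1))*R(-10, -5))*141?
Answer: -1252080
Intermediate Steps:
R(J, r) = -6 + 9*J*r (R(J, r) = ((2 + 7)*J)*r - 6 = (9*J)*r - 6 = 9*J*r - 6 = -6 + 9*J*r)
((-5*(-4)*(-1))*R(-10, -5))*141 = ((-5*(-4)*(-1))*(-6 + 9*(-10)*(-5)))*141 = ((20*(-1))*(-6 + 450))*141 = -20*444*141 = -8880*141 = -1252080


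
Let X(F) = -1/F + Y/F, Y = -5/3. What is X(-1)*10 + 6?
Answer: 98/3 ≈ 32.667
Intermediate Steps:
Y = -5/3 (Y = -5*1/3 = -5/3 ≈ -1.6667)
X(F) = -8/(3*F) (X(F) = -1/F - 5/(3*F) = -8/(3*F))
X(-1)*10 + 6 = -8/3/(-1)*10 + 6 = -8/3*(-1)*10 + 6 = (8/3)*10 + 6 = 80/3 + 6 = 98/3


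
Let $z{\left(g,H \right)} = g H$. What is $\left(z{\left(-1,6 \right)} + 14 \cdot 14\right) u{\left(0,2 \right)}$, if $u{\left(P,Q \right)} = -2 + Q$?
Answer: $0$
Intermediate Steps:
$z{\left(g,H \right)} = H g$
$\left(z{\left(-1,6 \right)} + 14 \cdot 14\right) u{\left(0,2 \right)} = \left(6 \left(-1\right) + 14 \cdot 14\right) \left(-2 + 2\right) = \left(-6 + 196\right) 0 = 190 \cdot 0 = 0$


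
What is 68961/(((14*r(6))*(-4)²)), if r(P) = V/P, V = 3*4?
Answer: 68961/448 ≈ 153.93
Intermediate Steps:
V = 12
r(P) = 12/P
68961/(((14*r(6))*(-4)²)) = 68961/(((14*(12/6))*(-4)²)) = 68961/(((14*(12*(⅙)))*16)) = 68961/(((14*2)*16)) = 68961/((28*16)) = 68961/448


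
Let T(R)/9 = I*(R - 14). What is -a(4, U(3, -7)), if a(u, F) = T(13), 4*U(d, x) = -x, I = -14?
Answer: -126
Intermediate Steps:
U(d, x) = -x/4 (U(d, x) = (-x)/4 = -x/4)
T(R) = 1764 - 126*R (T(R) = 9*(-14*(R - 14)) = 9*(-14*(-14 + R)) = 9*(196 - 14*R) = 1764 - 126*R)
a(u, F) = 126 (a(u, F) = 1764 - 126*13 = 1764 - 1638 = 126)
-a(4, U(3, -7)) = -1*126 = -126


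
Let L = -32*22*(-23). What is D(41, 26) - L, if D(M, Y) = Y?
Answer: -16166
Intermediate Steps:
L = 16192 (L = -704*(-23) = 16192)
D(41, 26) - L = 26 - 1*16192 = 26 - 16192 = -16166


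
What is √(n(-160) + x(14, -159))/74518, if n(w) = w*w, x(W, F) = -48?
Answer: 2*√1597/37259 ≈ 0.0021451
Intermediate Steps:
n(w) = w²
√(n(-160) + x(14, -159))/74518 = √((-160)² - 48)/74518 = √(25600 - 48)*(1/74518) = √25552*(1/74518) = (4*√1597)*(1/74518) = 2*√1597/37259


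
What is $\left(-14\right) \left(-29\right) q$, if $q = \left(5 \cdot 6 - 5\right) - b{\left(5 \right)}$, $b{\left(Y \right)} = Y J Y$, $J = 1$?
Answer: $0$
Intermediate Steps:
$b{\left(Y \right)} = Y^{2}$ ($b{\left(Y \right)} = Y 1 Y = Y Y = Y^{2}$)
$q = 0$ ($q = \left(5 \cdot 6 - 5\right) - 5^{2} = \left(30 - 5\right) - 25 = 25 - 25 = 0$)
$\left(-14\right) \left(-29\right) q = \left(-14\right) \left(-29\right) 0 = 406 \cdot 0 = 0$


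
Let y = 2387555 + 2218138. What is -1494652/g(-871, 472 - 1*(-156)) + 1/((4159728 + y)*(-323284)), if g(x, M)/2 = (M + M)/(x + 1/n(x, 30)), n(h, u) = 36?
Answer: 2766703670611779733771/5338729163070576 ≈ 5.1823e+5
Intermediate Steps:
y = 4605693
g(x, M) = 4*M/(1/36 + x) (g(x, M) = 2*((M + M)/(x + 1/36)) = 2*((2*M)/(x + 1/36)) = 2*((2*M)/(1/36 + x)) = 2*(2*M/(1/36 + x)) = 4*M/(1/36 + x))
-1494652/g(-871, 472 - 1*(-156)) + 1/((4159728 + y)*(-323284)) = -1494652*(1 + 36*(-871))/(144*(472 - 1*(-156))) + 1/((4159728 + 4605693)*(-323284)) = -1494652*(1 - 31356)/(144*(472 + 156)) - 1/323284/8765421 = -1494652/(144*628/(-31355)) + (1/8765421)*(-1/323284) = -1494652/(144*628*(-1/31355)) - 1/2833720362564 = -1494652/(-90432/31355) - 1/2833720362564 = -1494652*(-31355/90432) - 1/2833720362564 = 11716203365/22608 - 1/2833720362564 = 2766703670611779733771/5338729163070576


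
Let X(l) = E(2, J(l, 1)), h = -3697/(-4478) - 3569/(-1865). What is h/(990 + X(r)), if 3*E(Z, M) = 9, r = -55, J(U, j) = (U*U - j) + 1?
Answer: 7625629/2764336570 ≈ 0.0027586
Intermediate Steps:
J(U, j) = 1 + U**2 - j (J(U, j) = (U**2 - j) + 1 = 1 + U**2 - j)
h = 22876887/8351470 (h = -3697*(-1/4478) - 3569*(-1/1865) = 3697/4478 + 3569/1865 = 22876887/8351470 ≈ 2.7393)
E(Z, M) = 3 (E(Z, M) = (1/3)*9 = 3)
X(l) = 3
h/(990 + X(r)) = 22876887/(8351470*(990 + 3)) = (22876887/8351470)/993 = (22876887/8351470)*(1/993) = 7625629/2764336570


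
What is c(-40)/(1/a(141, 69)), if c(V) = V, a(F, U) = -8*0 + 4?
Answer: -160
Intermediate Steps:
a(F, U) = 4 (a(F, U) = 0 + 4 = 4)
c(-40)/(1/a(141, 69)) = -40/(1/4) = -40/1/4 = -40*4 = -160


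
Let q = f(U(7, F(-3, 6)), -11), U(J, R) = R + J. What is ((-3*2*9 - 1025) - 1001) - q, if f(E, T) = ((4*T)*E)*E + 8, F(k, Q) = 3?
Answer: 2312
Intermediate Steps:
U(J, R) = J + R
f(E, T) = 8 + 4*T*E² (f(E, T) = (4*E*T)*E + 8 = 4*T*E² + 8 = 8 + 4*T*E²)
q = -4392 (q = 8 + 4*(-11)*(7 + 3)² = 8 + 4*(-11)*10² = 8 + 4*(-11)*100 = 8 - 4400 = -4392)
((-3*2*9 - 1025) - 1001) - q = ((-3*2*9 - 1025) - 1001) - 1*(-4392) = ((-6*9 - 1025) - 1001) + 4392 = ((-54 - 1025) - 1001) + 4392 = (-1079 - 1001) + 4392 = -2080 + 4392 = 2312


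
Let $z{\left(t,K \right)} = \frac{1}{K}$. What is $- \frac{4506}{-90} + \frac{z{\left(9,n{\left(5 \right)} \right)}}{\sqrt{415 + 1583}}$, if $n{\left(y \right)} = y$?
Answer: $\frac{751}{15} + \frac{\sqrt{222}}{3330} \approx 50.071$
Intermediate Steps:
$- \frac{4506}{-90} + \frac{z{\left(9,n{\left(5 \right)} \right)}}{\sqrt{415 + 1583}} = - \frac{4506}{-90} + \frac{1}{5 \sqrt{415 + 1583}} = \left(-4506\right) \left(- \frac{1}{90}\right) + \frac{1}{5 \sqrt{1998}} = \frac{751}{15} + \frac{1}{5 \cdot 3 \sqrt{222}} = \frac{751}{15} + \frac{\frac{1}{666} \sqrt{222}}{5} = \frac{751}{15} + \frac{\sqrt{222}}{3330}$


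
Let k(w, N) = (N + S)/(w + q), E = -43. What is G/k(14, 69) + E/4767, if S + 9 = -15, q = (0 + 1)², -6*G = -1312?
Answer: 1042255/14301 ≈ 72.880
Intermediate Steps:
G = 656/3 (G = -⅙*(-1312) = 656/3 ≈ 218.67)
q = 1 (q = 1² = 1)
S = -24 (S = -9 - 15 = -24)
k(w, N) = (-24 + N)/(1 + w) (k(w, N) = (N - 24)/(w + 1) = (-24 + N)/(1 + w))
G/k(14, 69) + E/4767 = 656/(3*(((-24 + 69)/(1 + 14)))) - 43/4767 = 656/(3*((45/15))) - 43*1/4767 = 656/(3*(((1/15)*45))) - 43/4767 = (656/3)/3 - 43/4767 = (656/3)*(⅓) - 43/4767 = 656/9 - 43/4767 = 1042255/14301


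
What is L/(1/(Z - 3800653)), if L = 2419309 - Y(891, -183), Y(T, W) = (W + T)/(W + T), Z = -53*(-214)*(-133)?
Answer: -12844442455812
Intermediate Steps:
Z = -1508486 (Z = 11342*(-133) = -1508486)
Y(T, W) = 1 (Y(T, W) = (T + W)/(T + W) = 1)
L = 2419308 (L = 2419309 - 1*1 = 2419309 - 1 = 2419308)
L/(1/(Z - 3800653)) = 2419308/(1/(-1508486 - 3800653)) = 2419308/(1/(-5309139)) = 2419308/(-1/5309139) = 2419308*(-5309139) = -12844442455812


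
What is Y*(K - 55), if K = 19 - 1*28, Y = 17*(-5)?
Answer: 5440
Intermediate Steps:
Y = -85
K = -9 (K = 19 - 28 = -9)
Y*(K - 55) = -85*(-9 - 55) = -85*(-64) = 5440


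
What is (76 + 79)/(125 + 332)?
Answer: 155/457 ≈ 0.33917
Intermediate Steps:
(76 + 79)/(125 + 332) = 155/457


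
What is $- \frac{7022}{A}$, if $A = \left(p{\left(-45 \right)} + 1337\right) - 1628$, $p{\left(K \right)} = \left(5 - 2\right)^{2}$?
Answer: $\frac{3511}{141} \approx 24.901$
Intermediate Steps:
$p{\left(K \right)} = 9$ ($p{\left(K \right)} = 3^{2} = 9$)
$A = -282$ ($A = \left(9 + 1337\right) - 1628 = 1346 - 1628 = -282$)
$- \frac{7022}{A} = - \frac{7022}{-282} = \left(-7022\right) \left(- \frac{1}{282}\right) = \frac{3511}{141}$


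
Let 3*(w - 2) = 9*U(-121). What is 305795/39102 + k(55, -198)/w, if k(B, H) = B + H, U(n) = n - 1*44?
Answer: 22335503/2753898 ≈ 8.1105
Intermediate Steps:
U(n) = -44 + n (U(n) = n - 44 = -44 + n)
w = -493 (w = 2 + (9*(-44 - 121))/3 = 2 + (9*(-165))/3 = 2 + (1/3)*(-1485) = 2 - 495 = -493)
305795/39102 + k(55, -198)/w = 305795/39102 + (55 - 198)/(-493) = 305795*(1/39102) - 143*(-1/493) = 43685/5586 + 143/493 = 22335503/2753898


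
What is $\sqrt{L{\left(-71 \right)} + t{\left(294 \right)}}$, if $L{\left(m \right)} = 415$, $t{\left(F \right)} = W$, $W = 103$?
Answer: $\sqrt{518} \approx 22.76$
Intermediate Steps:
$t{\left(F \right)} = 103$
$\sqrt{L{\left(-71 \right)} + t{\left(294 \right)}} = \sqrt{415 + 103} = \sqrt{518}$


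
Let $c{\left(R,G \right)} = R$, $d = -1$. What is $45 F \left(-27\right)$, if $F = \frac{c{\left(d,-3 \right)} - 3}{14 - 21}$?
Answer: $- \frac{4860}{7} \approx -694.29$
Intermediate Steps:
$F = \frac{4}{7}$ ($F = \frac{-1 - 3}{14 - 21} = - \frac{4}{-7} = \left(-4\right) \left(- \frac{1}{7}\right) = \frac{4}{7} \approx 0.57143$)
$45 F \left(-27\right) = 45 \cdot \frac{4}{7} \left(-27\right) = \frac{180}{7} \left(-27\right) = - \frac{4860}{7}$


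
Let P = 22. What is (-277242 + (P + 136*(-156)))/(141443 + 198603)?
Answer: -149218/170023 ≈ -0.87763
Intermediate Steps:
(-277242 + (P + 136*(-156)))/(141443 + 198603) = (-277242 + (22 + 136*(-156)))/(141443 + 198603) = (-277242 + (22 - 21216))/340046 = (-277242 - 21194)*(1/340046) = -298436*1/340046 = -149218/170023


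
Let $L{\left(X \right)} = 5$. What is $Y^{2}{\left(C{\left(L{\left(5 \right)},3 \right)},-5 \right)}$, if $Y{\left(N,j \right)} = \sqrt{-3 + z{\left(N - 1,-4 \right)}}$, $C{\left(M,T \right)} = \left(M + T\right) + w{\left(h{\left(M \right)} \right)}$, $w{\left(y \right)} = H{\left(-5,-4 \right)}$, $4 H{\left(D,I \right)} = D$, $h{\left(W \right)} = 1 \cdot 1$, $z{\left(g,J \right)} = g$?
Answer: $\frac{11}{4} \approx 2.75$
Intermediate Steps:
$h{\left(W \right)} = 1$
$H{\left(D,I \right)} = \frac{D}{4}$
$w{\left(y \right)} = - \frac{5}{4}$ ($w{\left(y \right)} = \frac{1}{4} \left(-5\right) = - \frac{5}{4}$)
$C{\left(M,T \right)} = - \frac{5}{4} + M + T$ ($C{\left(M,T \right)} = \left(M + T\right) - \frac{5}{4} = - \frac{5}{4} + M + T$)
$Y{\left(N,j \right)} = \sqrt{-4 + N}$ ($Y{\left(N,j \right)} = \sqrt{-3 + \left(N - 1\right)} = \sqrt{-3 + \left(-1 + N\right)} = \sqrt{-4 + N}$)
$Y^{2}{\left(C{\left(L{\left(5 \right)},3 \right)},-5 \right)} = \left(\sqrt{-4 + \left(- \frac{5}{4} + 5 + 3\right)}\right)^{2} = \left(\sqrt{-4 + \frac{27}{4}}\right)^{2} = \left(\sqrt{\frac{11}{4}}\right)^{2} = \left(\frac{\sqrt{11}}{2}\right)^{2} = \frac{11}{4}$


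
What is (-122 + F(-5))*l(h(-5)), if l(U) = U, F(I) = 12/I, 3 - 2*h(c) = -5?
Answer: -2488/5 ≈ -497.60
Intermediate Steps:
h(c) = 4 (h(c) = 3/2 - 1/2*(-5) = 3/2 + 5/2 = 4)
(-122 + F(-5))*l(h(-5)) = (-122 + 12/(-5))*4 = (-122 + 12*(-1/5))*4 = (-122 - 12/5)*4 = -622/5*4 = -2488/5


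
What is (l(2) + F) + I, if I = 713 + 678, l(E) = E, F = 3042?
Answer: 4435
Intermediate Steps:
I = 1391
(l(2) + F) + I = (2 + 3042) + 1391 = 3044 + 1391 = 4435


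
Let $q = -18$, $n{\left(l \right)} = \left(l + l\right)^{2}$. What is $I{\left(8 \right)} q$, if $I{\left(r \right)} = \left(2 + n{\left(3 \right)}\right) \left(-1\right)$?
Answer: $684$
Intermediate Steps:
$n{\left(l \right)} = 4 l^{2}$ ($n{\left(l \right)} = \left(2 l\right)^{2} = 4 l^{2}$)
$I{\left(r \right)} = -38$ ($I{\left(r \right)} = \left(2 + 4 \cdot 3^{2}\right) \left(-1\right) = \left(2 + 4 \cdot 9\right) \left(-1\right) = \left(2 + 36\right) \left(-1\right) = 38 \left(-1\right) = -38$)
$I{\left(8 \right)} q = \left(-38\right) \left(-18\right) = 684$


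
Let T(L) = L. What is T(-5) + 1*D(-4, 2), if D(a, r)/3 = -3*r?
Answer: -23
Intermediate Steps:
D(a, r) = -9*r (D(a, r) = 3*(-3*r) = -9*r)
T(-5) + 1*D(-4, 2) = -5 + 1*(-9*2) = -5 + 1*(-18) = -5 - 18 = -23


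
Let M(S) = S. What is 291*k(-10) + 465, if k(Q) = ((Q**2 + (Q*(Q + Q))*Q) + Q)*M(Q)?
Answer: 5558565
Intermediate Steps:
k(Q) = Q*(Q + Q**2 + 2*Q**3) (k(Q) = ((Q**2 + (Q*(Q + Q))*Q) + Q)*Q = ((Q**2 + (Q*(2*Q))*Q) + Q)*Q = ((Q**2 + (2*Q**2)*Q) + Q)*Q = ((Q**2 + 2*Q**3) + Q)*Q = (Q + Q**2 + 2*Q**3)*Q = Q*(Q + Q**2 + 2*Q**3))
291*k(-10) + 465 = 291*((-10)**2*(1 - 10 + 2*(-10)**2)) + 465 = 291*(100*(1 - 10 + 2*100)) + 465 = 291*(100*(1 - 10 + 200)) + 465 = 291*(100*191) + 465 = 291*19100 + 465 = 5558100 + 465 = 5558565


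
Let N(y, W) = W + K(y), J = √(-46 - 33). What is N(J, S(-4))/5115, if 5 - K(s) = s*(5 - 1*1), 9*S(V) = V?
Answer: 41/46035 - 4*I*√79/5115 ≈ 0.00089063 - 0.0069507*I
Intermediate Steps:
S(V) = V/9
K(s) = 5 - 4*s (K(s) = 5 - s*(5 - 1*1) = 5 - s*(5 - 1) = 5 - s*4 = 5 - 4*s)
J = I*√79 (J = √(-79) = I*√79 ≈ 8.8882*I)
N(y, W) = 5 + W - 4*y (N(y, W) = W + (5 - 4*y) = 5 + W - 4*y)
N(J, S(-4))/5115 = (5 + (⅑)*(-4) - 4*I*√79)/5115 = (5 - 4/9 - 4*I*√79)*(1/5115) = (41/9 - 4*I*√79)*(1/5115) = 41/46035 - 4*I*√79/5115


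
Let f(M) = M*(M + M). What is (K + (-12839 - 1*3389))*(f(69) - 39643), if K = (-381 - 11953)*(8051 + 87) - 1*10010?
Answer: 3024158339930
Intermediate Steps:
f(M) = 2*M**2 (f(M) = M*(2*M) = 2*M**2)
K = -100384102 (K = -12334*8138 - 10010 = -100374092 - 10010 = -100384102)
(K + (-12839 - 1*3389))*(f(69) - 39643) = (-100384102 + (-12839 - 1*3389))*(2*69**2 - 39643) = (-100384102 + (-12839 - 3389))*(2*4761 - 39643) = (-100384102 - 16228)*(9522 - 39643) = -100400330*(-30121) = 3024158339930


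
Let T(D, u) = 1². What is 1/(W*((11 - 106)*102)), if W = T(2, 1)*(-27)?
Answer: 1/261630 ≈ 3.8222e-6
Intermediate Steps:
T(D, u) = 1
W = -27 (W = 1*(-27) = -27)
1/(W*((11 - 106)*102)) = 1/(-27*(11 - 106)*102) = 1/(-(-2565)*102) = 1/(-27*(-9690)) = 1/261630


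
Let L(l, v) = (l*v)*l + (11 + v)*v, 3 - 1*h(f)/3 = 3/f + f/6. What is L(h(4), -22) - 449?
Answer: -5627/8 ≈ -703.38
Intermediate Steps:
h(f) = 9 - 9/f - f/2 (h(f) = 9 - 3*(3/f + f/6) = 9 + (-9/f - f/2) = 9 - 9/f - f/2)
L(l, v) = v*l² + v*(11 + v)
L(h(4), -22) - 449 = -22*(11 - 22 + (9 - 9/4 - ½*4)²) - 449 = -22*(11 - 22 + (9 - 9*¼ - 2)²) - 449 = -22*(11 - 22 + (9 - 9/4 - 2)²) - 449 = -22*(11 - 22 + (19/4)²) - 449 = -22*(11 - 22 + 361/16) - 449 = -22*185/16 - 449 = -2035/8 - 449 = -5627/8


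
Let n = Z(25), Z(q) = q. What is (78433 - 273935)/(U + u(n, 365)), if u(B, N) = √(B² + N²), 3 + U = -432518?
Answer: 84558720542/187074281591 + 977510*√5354/187074281591 ≈ 0.45239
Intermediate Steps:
n = 25
U = -432521 (U = -3 - 432518 = -432521)
(78433 - 273935)/(U + u(n, 365)) = (78433 - 273935)/(-432521 + √(25² + 365²)) = -195502/(-432521 + √(625 + 133225)) = -195502/(-432521 + √133850) = -195502/(-432521 + 5*√5354)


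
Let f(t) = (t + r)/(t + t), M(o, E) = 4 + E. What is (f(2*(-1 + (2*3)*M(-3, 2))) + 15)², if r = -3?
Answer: 4695889/19600 ≈ 239.59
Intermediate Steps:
f(t) = (-3 + t)/(2*t) (f(t) = (t - 3)/(t + t) = (-3 + t)/((2*t)) = (-3 + t)*(1/(2*t)) = (-3 + t)/(2*t))
(f(2*(-1 + (2*3)*M(-3, 2))) + 15)² = ((-3 + 2*(-1 + (2*3)*(4 + 2)))/(2*((2*(-1 + (2*3)*(4 + 2))))) + 15)² = ((-3 + 2*(-1 + 6*6))/(2*((2*(-1 + 6*6)))) + 15)² = ((-3 + 2*(-1 + 36))/(2*((2*(-1 + 36)))) + 15)² = ((-3 + 2*35)/(2*((2*35))) + 15)² = ((½)*(-3 + 70)/70 + 15)² = ((½)*(1/70)*67 + 15)² = (67/140 + 15)² = (2167/140)² = 4695889/19600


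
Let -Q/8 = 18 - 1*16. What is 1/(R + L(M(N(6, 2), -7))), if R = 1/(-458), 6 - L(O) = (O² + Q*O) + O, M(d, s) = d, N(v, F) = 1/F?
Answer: 916/12135 ≈ 0.075484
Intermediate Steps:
Q = -16 (Q = -8*(18 - 1*16) = -8*(18 - 16) = -8*2 = -16)
L(O) = 6 - O² + 15*O (L(O) = 6 - ((O² - 16*O) + O) = 6 - (O² - 15*O) = 6 + (-O² + 15*O) = 6 - O² + 15*O)
R = -1/458 ≈ -0.0021834
1/(R + L(M(N(6, 2), -7))) = 1/(-1/458 + (6 - (1/2)² + 15/2)) = 1/(-1/458 + (6 - (½)² + 15*(½))) = 1/(-1/458 + (6 - 1*¼ + 15/2)) = 1/(-1/458 + (6 - ¼ + 15/2)) = 1/(-1/458 + 53/4) = 1/(12135/916) = 916/12135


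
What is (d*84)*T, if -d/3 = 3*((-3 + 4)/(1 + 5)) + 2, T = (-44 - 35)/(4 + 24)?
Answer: 3555/2 ≈ 1777.5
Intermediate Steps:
T = -79/28 ≈ -2.8214
d = -15/2 (d = -3*(3*((-3 + 4)/(1 + 5)) + 2) = -3*(3*(1/6) + 2) = -3*(3*(1*(⅙)) + 2) = -3*(3*(⅙) + 2) = -3*(½ + 2) = -3*5/2 = -15/2 ≈ -7.5000)
(d*84)*T = -15/2*84*(-79/28) = -630*(-79/28) = 3555/2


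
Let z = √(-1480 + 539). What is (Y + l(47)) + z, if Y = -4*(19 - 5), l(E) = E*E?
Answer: 2153 + I*√941 ≈ 2153.0 + 30.676*I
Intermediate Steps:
z = I*√941 (z = √(-941) = I*√941 ≈ 30.676*I)
l(E) = E²
Y = -56 (Y = -4*14 = -56)
(Y + l(47)) + z = (-56 + 47²) + I*√941 = (-56 + 2209) + I*√941 = 2153 + I*√941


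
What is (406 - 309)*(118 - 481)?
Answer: -35211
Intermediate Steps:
(406 - 309)*(118 - 481) = 97*(-363) = -35211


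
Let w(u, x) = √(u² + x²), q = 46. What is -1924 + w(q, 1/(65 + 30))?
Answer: -1924 + √19096901/95 ≈ -1878.0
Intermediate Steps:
-1924 + w(q, 1/(65 + 30)) = -1924 + √(46² + (1/(65 + 30))²) = -1924 + √(2116 + (1/95)²) = -1924 + √(2116 + 1/9025) = -1924 + √(19096901/9025) = -1924 + √19096901/95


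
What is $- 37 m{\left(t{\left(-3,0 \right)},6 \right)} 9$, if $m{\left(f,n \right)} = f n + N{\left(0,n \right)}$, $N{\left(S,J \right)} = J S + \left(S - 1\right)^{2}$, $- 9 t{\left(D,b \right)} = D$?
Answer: $-999$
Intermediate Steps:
$t{\left(D,b \right)} = - \frac{D}{9}$
$N{\left(S,J \right)} = \left(-1 + S\right)^{2} + J S$ ($N{\left(S,J \right)} = J S + \left(-1 + S\right)^{2} = \left(-1 + S\right)^{2} + J S$)
$m{\left(f,n \right)} = 1 + f n$ ($m{\left(f,n \right)} = f n + \left(\left(-1 + 0\right)^{2} + n 0\right) = f n + \left(\left(-1\right)^{2} + 0\right) = f n + \left(1 + 0\right) = f n + 1 = 1 + f n$)
$- 37 m{\left(t{\left(-3,0 \right)},6 \right)} 9 = - 37 \left(1 + \left(- \frac{1}{9}\right) \left(-3\right) 6\right) 9 = - 37 \left(1 + \frac{1}{3} \cdot 6\right) 9 = - 37 \left(1 + 2\right) 9 = \left(-37\right) 3 \cdot 9 = \left(-111\right) 9 = -999$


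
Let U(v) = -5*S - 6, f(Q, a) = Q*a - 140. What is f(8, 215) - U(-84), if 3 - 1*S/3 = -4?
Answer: 1691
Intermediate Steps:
S = 21 (S = 9 - 3*(-4) = 9 + 12 = 21)
f(Q, a) = -140 + Q*a
U(v) = -111 (U(v) = -5*21 - 6 = -105 - 6 = -111)
f(8, 215) - U(-84) = (-140 + 8*215) - 1*(-111) = (-140 + 1720) + 111 = 1580 + 111 = 1691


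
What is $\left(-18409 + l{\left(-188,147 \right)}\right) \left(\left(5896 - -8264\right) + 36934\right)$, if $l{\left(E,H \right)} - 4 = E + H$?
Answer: $-942479924$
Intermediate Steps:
$l{\left(E,H \right)} = 4 + E + H$ ($l{\left(E,H \right)} = 4 + \left(E + H\right) = 4 + E + H$)
$\left(-18409 + l{\left(-188,147 \right)}\right) \left(\left(5896 - -8264\right) + 36934\right) = \left(-18409 + \left(4 - 188 + 147\right)\right) \left(\left(5896 - -8264\right) + 36934\right) = \left(-18409 - 37\right) \left(\left(5896 + 8264\right) + 36934\right) = - 18446 \left(14160 + 36934\right) = \left(-18446\right) 51094 = -942479924$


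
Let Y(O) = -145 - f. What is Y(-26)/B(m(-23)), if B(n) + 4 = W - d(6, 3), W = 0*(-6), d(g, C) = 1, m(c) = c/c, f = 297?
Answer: 442/5 ≈ 88.400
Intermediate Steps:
m(c) = 1
W = 0
B(n) = -5 (B(n) = -4 + (0 - 1*1) = -4 + (0 - 1) = -4 - 1 = -5)
Y(O) = -442 (Y(O) = -145 - 1*297 = -145 - 297 = -442)
Y(-26)/B(m(-23)) = -442/(-5) = -442*(-1/5) = 442/5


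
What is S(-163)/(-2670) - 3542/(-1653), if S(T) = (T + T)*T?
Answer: -4354443/245195 ≈ -17.759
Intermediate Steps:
S(T) = 2*T² (S(T) = (2*T)*T = 2*T²)
S(-163)/(-2670) - 3542/(-1653) = (2*(-163)²)/(-2670) - 3542/(-1653) = (2*26569)*(-1/2670) - 3542*(-1/1653) = 53138*(-1/2670) + 3542/1653 = -26569/1335 + 3542/1653 = -4354443/245195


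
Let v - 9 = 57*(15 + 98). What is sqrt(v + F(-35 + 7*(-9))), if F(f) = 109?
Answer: sqrt(6559) ≈ 80.988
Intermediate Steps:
v = 6450 (v = 9 + 57*(15 + 98) = 9 + 57*113 = 9 + 6441 = 6450)
sqrt(v + F(-35 + 7*(-9))) = sqrt(6450 + 109) = sqrt(6559)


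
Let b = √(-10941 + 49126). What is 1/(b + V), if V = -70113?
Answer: -70113/4915794584 - √38185/4915794584 ≈ -1.4303e-5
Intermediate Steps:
b = √38185 ≈ 195.41
1/(b + V) = 1/(√38185 - 70113) = 1/(-70113 + √38185)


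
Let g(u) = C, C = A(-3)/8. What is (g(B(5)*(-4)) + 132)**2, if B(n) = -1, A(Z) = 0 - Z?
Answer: 1121481/64 ≈ 17523.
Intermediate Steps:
A(Z) = -Z
C = 3/8 (C = -1*(-3)/8 = 3*(1/8) = 3/8 ≈ 0.37500)
g(u) = 3/8
(g(B(5)*(-4)) + 132)**2 = (3/8 + 132)**2 = (1059/8)**2 = 1121481/64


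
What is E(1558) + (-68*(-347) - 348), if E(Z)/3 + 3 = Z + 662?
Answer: 29899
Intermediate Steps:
E(Z) = 1977 + 3*Z (E(Z) = -9 + 3*(Z + 662) = -9 + 3*(662 + Z) = -9 + (1986 + 3*Z) = 1977 + 3*Z)
E(1558) + (-68*(-347) - 348) = (1977 + 3*1558) + (-68*(-347) - 348) = (1977 + 4674) + (23596 - 348) = 6651 + 23248 = 29899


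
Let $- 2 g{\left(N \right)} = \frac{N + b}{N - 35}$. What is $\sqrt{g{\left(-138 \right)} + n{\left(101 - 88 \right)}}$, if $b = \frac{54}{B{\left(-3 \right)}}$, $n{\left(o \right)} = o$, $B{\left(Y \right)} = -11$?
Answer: $\frac{\sqrt{45582559}}{1903} \approx 3.5478$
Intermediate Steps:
$b = - \frac{54}{11}$ ($b = \frac{54}{-11} = 54 \left(- \frac{1}{11}\right) = - \frac{54}{11} \approx -4.9091$)
$g{\left(N \right)} = - \frac{- \frac{54}{11} + N}{2 \left(-35 + N\right)}$ ($g{\left(N \right)} = - \frac{\left(N - \frac{54}{11}\right) \frac{1}{N - 35}}{2} = - \frac{\left(- \frac{54}{11} + N\right) \frac{1}{-35 + N}}{2} = - \frac{\frac{1}{-35 + N} \left(- \frac{54}{11} + N\right)}{2} = - \frac{- \frac{54}{11} + N}{2 \left(-35 + N\right)}$)
$\sqrt{g{\left(-138 \right)} + n{\left(101 - 88 \right)}} = \sqrt{\frac{54 - -1518}{22 \left(-35 - 138\right)} + \left(101 - 88\right)} = \sqrt{\frac{54 + 1518}{22 \left(-173\right)} + \left(101 - 88\right)} = \sqrt{\frac{1}{22} \left(- \frac{1}{173}\right) 1572 + 13} = \sqrt{- \frac{786}{1903} + 13} = \sqrt{\frac{23953}{1903}} = \frac{\sqrt{45582559}}{1903}$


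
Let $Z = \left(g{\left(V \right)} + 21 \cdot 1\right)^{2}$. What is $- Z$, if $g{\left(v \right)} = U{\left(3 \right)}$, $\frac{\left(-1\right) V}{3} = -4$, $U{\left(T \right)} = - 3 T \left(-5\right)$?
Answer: $-4356$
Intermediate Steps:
$U{\left(T \right)} = 15 T$
$V = 12$ ($V = \left(-3\right) \left(-4\right) = 12$)
$g{\left(v \right)} = 45$ ($g{\left(v \right)} = 15 \cdot 3 = 45$)
$Z = 4356$ ($Z = \left(45 + 21 \cdot 1\right)^{2} = \left(45 + 21\right)^{2} = 66^{2} = 4356$)
$- Z = \left(-1\right) 4356 = -4356$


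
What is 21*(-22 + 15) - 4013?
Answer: -4160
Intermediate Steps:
21*(-22 + 15) - 4013 = 21*(-7) - 4013 = -147 - 4013 = -4160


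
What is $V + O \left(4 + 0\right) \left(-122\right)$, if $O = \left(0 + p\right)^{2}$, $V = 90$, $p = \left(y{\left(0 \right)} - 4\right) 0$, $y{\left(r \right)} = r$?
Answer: $90$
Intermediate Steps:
$p = 0$ ($p = \left(0 - 4\right) 0 = \left(-4\right) 0 = 0$)
$O = 0$ ($O = \left(0 + 0\right)^{2} = 0^{2} = 0$)
$V + O \left(4 + 0\right) \left(-122\right) = 90 + 0 \left(4 + 0\right) \left(-122\right) = 90 + 0 \cdot 4 \left(-122\right) = 90 + 0 \left(-122\right) = 90 + 0 = 90$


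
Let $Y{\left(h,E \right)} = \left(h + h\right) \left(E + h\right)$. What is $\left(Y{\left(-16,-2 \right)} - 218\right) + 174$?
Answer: $532$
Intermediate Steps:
$Y{\left(h,E \right)} = 2 h \left(E + h\right)$
$\left(Y{\left(-16,-2 \right)} - 218\right) + 174 = \left(2 \left(-16\right) \left(-2 - 16\right) - 218\right) + 174 = \left(2 \left(-16\right) \left(-18\right) - 218\right) + 174 = \left(576 - 218\right) + 174 = 358 + 174 = 532$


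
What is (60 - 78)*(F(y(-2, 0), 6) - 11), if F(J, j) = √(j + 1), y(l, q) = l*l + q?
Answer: 198 - 18*√7 ≈ 150.38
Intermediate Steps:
y(l, q) = q + l² (y(l, q) = l² + q = q + l²)
F(J, j) = √(1 + j)
(60 - 78)*(F(y(-2, 0), 6) - 11) = (60 - 78)*(√(1 + 6) - 11) = -18*(√7 - 11) = -18*(-11 + √7) = 198 - 18*√7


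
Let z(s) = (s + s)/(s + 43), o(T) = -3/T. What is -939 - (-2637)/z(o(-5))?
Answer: 94872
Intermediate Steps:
z(s) = 2*s/(43 + s) (z(s) = (2*s)/(43 + s) = 2*s/(43 + s))
-939 - (-2637)/z(o(-5)) = -939 - (-2637)/(2*(-3/(-5))/(43 - 3/(-5))) = -939 - (-2637)/(2*(-3*(-⅕))/(43 - 3*(-⅕))) = -939 - (-2637)/(2*(⅗)/(43 + ⅗)) = -939 - (-2637)/(2*(⅗)/(218/5)) = -939 - (-2637)/(2*(⅗)*(5/218)) = -939 - (-2637)/3/109 = -939 - (-2637)*109/3 = -939 - 1*(-95811) = -939 + 95811 = 94872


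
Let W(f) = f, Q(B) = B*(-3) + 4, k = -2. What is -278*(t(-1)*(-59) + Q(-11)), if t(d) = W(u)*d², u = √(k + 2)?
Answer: -10286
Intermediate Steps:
u = 0 (u = √(-2 + 2) = √0 = 0)
Q(B) = 4 - 3*B (Q(B) = -3*B + 4 = 4 - 3*B)
t(d) = 0 (t(d) = 0*d² = 0)
-278*(t(-1)*(-59) + Q(-11)) = -278*(0*(-59) + (4 - 3*(-11))) = -278*(0 + (4 + 33)) = -278*(0 + 37) = -278*37 = -10286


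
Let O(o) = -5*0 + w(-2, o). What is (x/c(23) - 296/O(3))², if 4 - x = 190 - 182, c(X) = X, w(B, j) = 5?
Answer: 46621584/13225 ≈ 3525.3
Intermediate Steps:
O(o) = 5 (O(o) = -5*0 + 5 = 0 + 5 = 5)
x = -4 (x = 4 - (190 - 182) = 4 - 1*8 = 4 - 8 = -4)
(x/c(23) - 296/O(3))² = (-4/23 - 296/5)² = (-6828/115)² = 46621584/13225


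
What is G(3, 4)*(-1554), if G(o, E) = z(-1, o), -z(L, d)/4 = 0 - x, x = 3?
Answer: -18648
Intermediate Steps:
z(L, d) = 12 (z(L, d) = -4*(0 - 1*3) = -4*(0 - 3) = -4*(-3) = 12)
G(o, E) = 12
G(3, 4)*(-1554) = 12*(-1554) = -18648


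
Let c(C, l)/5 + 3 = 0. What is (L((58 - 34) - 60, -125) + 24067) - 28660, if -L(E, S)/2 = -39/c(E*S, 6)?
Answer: -22991/5 ≈ -4598.2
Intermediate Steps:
c(C, l) = -15 (c(C, l) = -15 + 5*0 = -15 + 0 = -15)
L(E, S) = -26/5 (L(E, S) = -(-78)/(-15) = -(-78)*(-1)/15 = -2*13/5 = -26/5)
(L((58 - 34) - 60, -125) + 24067) - 28660 = (-26/5 + 24067) - 28660 = 120309/5 - 28660 = -22991/5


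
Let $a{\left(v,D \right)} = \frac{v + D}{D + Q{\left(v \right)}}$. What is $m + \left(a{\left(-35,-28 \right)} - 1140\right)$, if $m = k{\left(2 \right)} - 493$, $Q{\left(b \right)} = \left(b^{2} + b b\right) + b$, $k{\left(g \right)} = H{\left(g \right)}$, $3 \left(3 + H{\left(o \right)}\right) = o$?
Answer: $- \frac{1672973}{1023} \approx -1635.4$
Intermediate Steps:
$H{\left(o \right)} = -3 + \frac{o}{3}$
$k{\left(g \right)} = -3 + \frac{g}{3}$
$Q{\left(b \right)} = b + 2 b^{2}$ ($Q{\left(b \right)} = \left(b^{2} + b^{2}\right) + b = 2 b^{2} + b = b + 2 b^{2}$)
$a{\left(v,D \right)} = \frac{D + v}{D + v \left(1 + 2 v\right)}$ ($a{\left(v,D \right)} = \frac{v + D}{D + v \left(1 + 2 v\right)} = \frac{D + v}{D + v \left(1 + 2 v\right)}$)
$m = - \frac{1486}{3}$ ($m = \left(-3 + \frac{1}{3} \cdot 2\right) - 493 = \left(-3 + \frac{2}{3}\right) - 493 = - \frac{7}{3} - 493 = - \frac{1486}{3} \approx -495.33$)
$m + \left(a{\left(-35,-28 \right)} - 1140\right) = - \frac{1486}{3} - \left(1140 - \frac{-28 - 35}{-28 - 35 \left(1 + 2 \left(-35\right)\right)}\right) = - \frac{1486}{3} - \left(1140 - \frac{1}{-28 - 35 \left(1 - 70\right)} \left(-63\right)\right) = - \frac{1486}{3} - \left(1140 - \frac{1}{-28 - -2415} \left(-63\right)\right) = - \frac{1486}{3} - \left(1140 - \frac{1}{-28 + 2415} \left(-63\right)\right) = - \frac{1486}{3} - \left(1140 - \frac{1}{2387} \left(-63\right)\right) = - \frac{1486}{3} + \left(\frac{1}{2387} \left(-63\right) - 1140\right) = - \frac{1486}{3} - \frac{388749}{341} = - \frac{1672973}{1023}$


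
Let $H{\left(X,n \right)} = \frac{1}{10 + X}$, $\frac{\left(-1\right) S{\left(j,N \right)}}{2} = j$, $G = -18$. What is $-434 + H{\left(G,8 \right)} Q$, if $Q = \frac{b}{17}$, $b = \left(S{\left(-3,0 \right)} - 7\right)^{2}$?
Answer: $- \frac{59025}{136} \approx -434.01$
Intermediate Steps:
$S{\left(j,N \right)} = - 2 j$
$b = 1$ ($b = \left(\left(-2\right) \left(-3\right) - 7\right)^{2} = \left(6 - 7\right)^{2} = \left(-1\right)^{2} = 1$)
$Q = \frac{1}{17}$ ($Q = 1 \cdot \frac{1}{17} = \frac{1}{17} \approx 0.058824$)
$-434 + H{\left(G,8 \right)} Q = -434 + \frac{1}{10 - 18} \cdot \frac{1}{17} = -434 + \frac{1}{-8} \cdot \frac{1}{17} = -434 - \frac{1}{136} = - \frac{59025}{136}$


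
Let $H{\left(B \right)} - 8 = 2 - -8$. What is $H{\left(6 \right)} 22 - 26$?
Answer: $370$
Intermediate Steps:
$H{\left(B \right)} = 18$ ($H{\left(B \right)} = 8 + \left(2 - -8\right) = 8 + \left(2 + 8\right) = 8 + 10 = 18$)
$H{\left(6 \right)} 22 - 26 = 18 \cdot 22 - 26 = 396 - 26 = 370$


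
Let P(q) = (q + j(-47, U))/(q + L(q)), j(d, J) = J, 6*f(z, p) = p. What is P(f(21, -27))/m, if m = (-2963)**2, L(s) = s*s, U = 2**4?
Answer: 46/553100247 ≈ 8.3168e-8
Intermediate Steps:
f(z, p) = p/6
U = 16
L(s) = s**2
m = 8779369
P(q) = (16 + q)/(q + q**2) (P(q) = (q + 16)/(q + q**2) = (16 + q)/(q + q**2))
P(f(21, -27))/m = ((16 + (1/6)*(-27))/((((1/6)*(-27)))*(1 + (1/6)*(-27))))/8779369 = ((16 - 9/2)/((-9/2)*(1 - 9/2)))*(1/8779369) = -2/9*23/2/(-7/2)*(1/8779369) = -2/9*(-2/7)*23/2*(1/8779369) = (46/63)*(1/8779369) = 46/553100247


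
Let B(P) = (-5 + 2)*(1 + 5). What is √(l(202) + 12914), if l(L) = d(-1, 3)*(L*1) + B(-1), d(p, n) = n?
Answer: √13502 ≈ 116.20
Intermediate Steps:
B(P) = -18 (B(P) = -3*6 = -18)
l(L) = -18 + 3*L (l(L) = 3*(L*1) - 18 = 3*L - 18 = -18 + 3*L)
√(l(202) + 12914) = √((-18 + 3*202) + 12914) = √((-18 + 606) + 12914) = √(588 + 12914) = √13502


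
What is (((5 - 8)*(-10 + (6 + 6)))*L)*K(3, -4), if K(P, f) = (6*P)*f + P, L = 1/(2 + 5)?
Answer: 414/7 ≈ 59.143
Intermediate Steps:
L = ⅐ (L = 1/7 = ⅐ ≈ 0.14286)
K(P, f) = P + 6*P*f (K(P, f) = 6*P*f + P = P + 6*P*f)
(((5 - 8)*(-10 + (6 + 6)))*L)*K(3, -4) = (((5 - 8)*(-10 + (6 + 6)))*(⅐))*(3*(1 + 6*(-4))) = (-3*(-10 + 12)*(⅐))*(3*(1 - 24)) = (-3*2*(⅐))*(3*(-23)) = -6*⅐*(-69) = -6/7*(-69) = 414/7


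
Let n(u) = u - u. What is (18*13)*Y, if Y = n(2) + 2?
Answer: 468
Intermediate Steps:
n(u) = 0
Y = 2 (Y = 0 + 2 = 2)
(18*13)*Y = (18*13)*2 = 234*2 = 468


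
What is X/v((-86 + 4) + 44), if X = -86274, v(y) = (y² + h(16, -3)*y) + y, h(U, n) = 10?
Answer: -4793/57 ≈ -84.088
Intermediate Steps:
v(y) = y² + 11*y (v(y) = (y² + 10*y) + y = y² + 11*y)
X/v((-86 + 4) + 44) = -86274*1/((11 + ((-86 + 4) + 44))*((-86 + 4) + 44)) = -86274*1/((-82 + 44)*(11 + (-82 + 44))) = -86274*(-1/(38*(11 - 38))) = -86274/((-38*(-27))) = -86274/1026 = -86274*1/1026 = -4793/57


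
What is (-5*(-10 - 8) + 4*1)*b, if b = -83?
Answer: -7802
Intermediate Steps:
(-5*(-10 - 8) + 4*1)*b = (-5*(-10 - 8) + 4*1)*(-83) = (-5*(-18) + 4)*(-83) = (90 + 4)*(-83) = 94*(-83) = -7802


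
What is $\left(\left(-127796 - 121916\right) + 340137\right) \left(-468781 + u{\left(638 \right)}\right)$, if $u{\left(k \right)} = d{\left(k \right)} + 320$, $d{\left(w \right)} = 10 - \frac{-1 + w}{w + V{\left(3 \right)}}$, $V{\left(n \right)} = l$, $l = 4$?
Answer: $- \frac{27194973236075}{642} \approx -4.236 \cdot 10^{10}$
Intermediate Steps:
$V{\left(n \right)} = 4$
$d{\left(w \right)} = 10 - \frac{-1 + w}{4 + w}$ ($d{\left(w \right)} = 10 - \frac{-1 + w}{w + 4} = 10 - \frac{-1 + w}{4 + w}$)
$u{\left(k \right)} = 320 + \frac{41 + 9 k}{4 + k}$ ($u{\left(k \right)} = \frac{41 + 9 k}{4 + k} + 320 = 320 + \frac{41 + 9 k}{4 + k}$)
$\left(\left(-127796 - 121916\right) + 340137\right) \left(-468781 + u{\left(638 \right)}\right) = \left(\left(-127796 - 121916\right) + 340137\right) \left(-468781 + \frac{1321 + 329 \cdot 638}{4 + 638}\right) = \left(-249712 + 340137\right) \left(-468781 + \frac{1321 + 209902}{642}\right) = 90425 \left(-468781 + \frac{1}{642} \cdot 211223\right) = 90425 \left(-468781 + \frac{211223}{642}\right) = 90425 \left(- \frac{300746179}{642}\right) = - \frac{27194973236075}{642}$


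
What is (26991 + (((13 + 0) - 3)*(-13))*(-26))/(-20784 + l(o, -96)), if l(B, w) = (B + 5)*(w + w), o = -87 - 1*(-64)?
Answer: -30371/17328 ≈ -1.7527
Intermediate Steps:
o = -23 (o = -87 + 64 = -23)
l(B, w) = 2*w*(5 + B) (l(B, w) = (5 + B)*(2*w) = 2*w*(5 + B))
(26991 + (((13 + 0) - 3)*(-13))*(-26))/(-20784 + l(o, -96)) = (26991 + (((13 + 0) - 3)*(-13))*(-26))/(-20784 + 2*(-96)*(5 - 23)) = (26991 + ((13 - 3)*(-13))*(-26))/(-20784 + 2*(-96)*(-18)) = (26991 + (10*(-13))*(-26))/(-20784 + 3456) = (26991 - 130*(-26))/(-17328) = (26991 + 3380)*(-1/17328) = 30371*(-1/17328) = -30371/17328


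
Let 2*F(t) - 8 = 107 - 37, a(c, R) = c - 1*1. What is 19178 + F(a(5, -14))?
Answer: 19217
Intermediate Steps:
a(c, R) = -1 + c (a(c, R) = c - 1 = -1 + c)
F(t) = 39 (F(t) = 4 + (107 - 37)/2 = 4 + (½)*70 = 4 + 35 = 39)
19178 + F(a(5, -14)) = 19178 + 39 = 19217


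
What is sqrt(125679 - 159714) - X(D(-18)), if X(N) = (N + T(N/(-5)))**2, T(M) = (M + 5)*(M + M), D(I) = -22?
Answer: -2304324/625 + I*sqrt(34035) ≈ -3686.9 + 184.49*I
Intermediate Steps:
T(M) = 2*M*(5 + M) (T(M) = (5 + M)*(2*M) = 2*M*(5 + M))
X(N) = (N - 2*N*(5 - N/5)/5)**2 (X(N) = (N + 2*(N/(-5))*(5 + N/(-5)))**2 = (N + 2*(N*(-1/5))*(5 + N*(-1/5)))**2 = (N + 2*(-N/5)*(5 - N/5))**2 = (N - 2*N*(5 - N/5)/5)**2)
sqrt(125679 - 159714) - X(D(-18)) = sqrt(125679 - 159714) - (-22)**2*(-25 + 2*(-22))**2/625 = sqrt(-34035) - 484*(-25 - 44)**2/625 = I*sqrt(34035) - 484*(-69)**2/625 = I*sqrt(34035) - 484*4761/625 = I*sqrt(34035) - 1*2304324/625 = I*sqrt(34035) - 2304324/625 = -2304324/625 + I*sqrt(34035)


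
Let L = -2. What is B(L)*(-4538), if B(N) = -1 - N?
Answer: -4538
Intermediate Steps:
B(L)*(-4538) = (-1 - 1*(-2))*(-4538) = (-1 + 2)*(-4538) = 1*(-4538) = -4538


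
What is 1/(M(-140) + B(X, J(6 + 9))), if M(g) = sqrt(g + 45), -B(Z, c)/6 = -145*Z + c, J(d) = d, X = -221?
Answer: -38472/7400473939 - I*sqrt(95)/37002369695 ≈ -5.1986e-6 - 2.6341e-10*I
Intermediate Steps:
B(Z, c) = -6*c + 870*Z (B(Z, c) = -6*(-145*Z + c) = -6*(c - 145*Z) = -6*c + 870*Z)
M(g) = sqrt(45 + g)
1/(M(-140) + B(X, J(6 + 9))) = 1/(sqrt(45 - 140) + (-6*(6 + 9) + 870*(-221))) = 1/(sqrt(-95) + (-6*15 - 192270)) = 1/(I*sqrt(95) + (-90 - 192270)) = 1/(I*sqrt(95) - 192360) = 1/(-192360 + I*sqrt(95))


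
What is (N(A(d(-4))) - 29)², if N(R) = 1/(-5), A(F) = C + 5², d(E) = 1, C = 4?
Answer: 21316/25 ≈ 852.64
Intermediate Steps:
A(F) = 29 (A(F) = 4 + 5² = 4 + 25 = 29)
N(R) = -⅕
(N(A(d(-4))) - 29)² = (-⅕ - 29)² = (-146/5)² = 21316/25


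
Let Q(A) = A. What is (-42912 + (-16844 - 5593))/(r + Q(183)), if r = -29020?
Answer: 65349/28837 ≈ 2.2662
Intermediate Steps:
(-42912 + (-16844 - 5593))/(r + Q(183)) = (-42912 + (-16844 - 5593))/(-29020 + 183) = (-42912 - 22437)/(-28837) = -65349*(-1/28837) = 65349/28837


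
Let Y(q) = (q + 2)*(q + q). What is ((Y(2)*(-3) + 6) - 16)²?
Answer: 3364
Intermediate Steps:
Y(q) = 2*q*(2 + q) (Y(q) = (2 + q)*(2*q) = 2*q*(2 + q))
((Y(2)*(-3) + 6) - 16)² = (((2*2*(2 + 2))*(-3) + 6) - 16)² = (((2*2*4)*(-3) + 6) - 16)² = ((16*(-3) + 6) - 16)² = ((-48 + 6) - 16)² = (-42 - 16)² = (-58)² = 3364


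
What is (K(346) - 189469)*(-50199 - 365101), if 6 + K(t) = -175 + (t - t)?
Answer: 78761645000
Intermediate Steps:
K(t) = -181 (K(t) = -6 + (-175 + (t - t)) = -6 + (-175 + 0) = -6 - 175 = -181)
(K(346) - 189469)*(-50199 - 365101) = (-181 - 189469)*(-50199 - 365101) = -189650*(-415300) = 78761645000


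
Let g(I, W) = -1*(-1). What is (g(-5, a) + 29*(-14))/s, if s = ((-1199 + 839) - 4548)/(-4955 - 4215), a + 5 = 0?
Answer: -618975/818 ≈ -756.69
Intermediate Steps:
a = -5 (a = -5 + 0 = -5)
g(I, W) = 1
s = 2454/4585 (s = (-360 - 4548)/(-9170) = -4908*(-1/9170) = 2454/4585 ≈ 0.53522)
(g(-5, a) + 29*(-14))/s = (1 + 29*(-14))/(2454/4585) = (1 - 406)*(4585/2454) = -405*4585/2454 = -618975/818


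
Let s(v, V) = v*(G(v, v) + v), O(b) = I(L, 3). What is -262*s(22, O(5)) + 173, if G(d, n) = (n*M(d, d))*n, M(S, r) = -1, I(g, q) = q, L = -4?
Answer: 2663141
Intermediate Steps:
O(b) = 3
G(d, n) = -n² (G(d, n) = (n*(-1))*n = (-n)*n = -n²)
s(v, V) = v*(v - v²) (s(v, V) = v*(-v² + v) = v*(v - v²))
-262*s(22, O(5)) + 173 = -262*22²*(1 - 1*22) + 173 = -126808*(1 - 22) + 173 = -126808*(-21) + 173 = -262*(-10164) + 173 = 2662968 + 173 = 2663141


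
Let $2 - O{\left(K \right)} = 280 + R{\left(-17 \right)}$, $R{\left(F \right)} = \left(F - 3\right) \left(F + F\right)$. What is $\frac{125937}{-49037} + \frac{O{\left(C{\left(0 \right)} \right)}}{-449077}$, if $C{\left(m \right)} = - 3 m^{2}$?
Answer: $- \frac{56508432703}{22021388849} \approx -2.5661$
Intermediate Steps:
$R{\left(F \right)} = 2 F \left(-3 + F\right)$ ($R{\left(F \right)} = \left(-3 + F\right) 2 F = 2 F \left(-3 + F\right)$)
$O{\left(K \right)} = -958$ ($O{\left(K \right)} = 2 - \left(280 + 2 \left(-17\right) \left(-3 - 17\right)\right) = 2 - \left(280 + 2 \left(-17\right) \left(-20\right)\right) = 2 - \left(280 + 680\right) = 2 - 960 = -958$)
$\frac{125937}{-49037} + \frac{O{\left(C{\left(0 \right)} \right)}}{-449077} = \frac{125937}{-49037} - \frac{958}{-449077} = 125937 \left(- \frac{1}{49037}\right) - - \frac{958}{449077} = - \frac{125937}{49037} + \frac{958}{449077} = - \frac{56508432703}{22021388849}$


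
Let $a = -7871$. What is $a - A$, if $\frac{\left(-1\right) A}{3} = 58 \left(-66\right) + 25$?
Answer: $-19280$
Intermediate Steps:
$A = 11409$ ($A = - 3 \left(58 \left(-66\right) + 25\right) = - 3 \left(-3828 + 25\right) = \left(-3\right) \left(-3803\right) = 11409$)
$a - A = -7871 - 11409 = -19280$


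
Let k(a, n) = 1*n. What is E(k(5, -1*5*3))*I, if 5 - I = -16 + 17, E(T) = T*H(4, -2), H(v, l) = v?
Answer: -240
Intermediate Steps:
k(a, n) = n
E(T) = 4*T (E(T) = T*4 = 4*T)
I = 4 (I = 5 - (-16 + 17) = 5 - 1*1 = 5 - 1 = 4)
E(k(5, -1*5*3))*I = (4*(-1*5*3))*4 = (4*(-5*3))*4 = (4*(-15))*4 = -60*4 = -240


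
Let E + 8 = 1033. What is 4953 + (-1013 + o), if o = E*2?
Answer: 5990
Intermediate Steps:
E = 1025 (E = -8 + 1033 = 1025)
o = 2050 (o = 1025*2 = 2050)
4953 + (-1013 + o) = 4953 + (-1013 + 2050) = 4953 + 1037 = 5990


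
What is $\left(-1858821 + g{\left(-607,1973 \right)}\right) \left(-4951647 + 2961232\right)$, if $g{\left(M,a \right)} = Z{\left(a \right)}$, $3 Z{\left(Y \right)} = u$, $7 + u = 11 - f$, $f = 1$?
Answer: $3699823210300$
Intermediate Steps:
$u = 3$ ($u = -7 + \left(11 - 1\right) = -7 + 10 = 3$)
$Z{\left(Y \right)} = 1$ ($Z{\left(Y \right)} = \frac{1}{3} \cdot 3 = 1$)
$g{\left(M,a \right)} = 1$
$\left(-1858821 + g{\left(-607,1973 \right)}\right) \left(-4951647 + 2961232\right) = \left(-1858821 + 1\right) \left(-4951647 + 2961232\right) = \left(-1858820\right) \left(-1990415\right) = 3699823210300$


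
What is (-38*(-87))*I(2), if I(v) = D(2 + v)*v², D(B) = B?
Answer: 52896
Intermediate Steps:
I(v) = v²*(2 + v) (I(v) = (2 + v)*v² = v²*(2 + v))
(-38*(-87))*I(2) = (-38*(-87))*(2²*(2 + 2)) = 3306*(4*4) = 3306*16 = 52896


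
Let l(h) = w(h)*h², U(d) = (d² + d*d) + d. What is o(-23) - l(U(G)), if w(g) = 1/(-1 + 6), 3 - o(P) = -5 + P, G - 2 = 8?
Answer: -8789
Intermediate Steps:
G = 10 (G = 2 + 8 = 10)
o(P) = 8 - P (o(P) = 3 - (-5 + P) = 3 + (5 - P) = 8 - P)
w(g) = ⅕ (w(g) = 1/5 = ⅕)
U(d) = d + 2*d² (U(d) = (d² + d²) + d = 2*d² + d = d + 2*d²)
l(h) = h²/5
o(-23) - l(U(G)) = (8 - 1*(-23)) - (10*(1 + 2*10))²/5 = (8 + 23) - (10*(1 + 20))²/5 = 31 - (10*21)²/5 = 31 - 210²/5 = 31 - 44100/5 = 31 - 1*8820 = 31 - 8820 = -8789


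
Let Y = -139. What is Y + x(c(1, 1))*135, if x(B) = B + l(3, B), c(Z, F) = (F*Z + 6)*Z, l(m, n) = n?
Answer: 1751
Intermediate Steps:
c(Z, F) = Z*(6 + F*Z) (c(Z, F) = (6 + F*Z)*Z = Z*(6 + F*Z))
x(B) = 2*B (x(B) = B + B = 2*B)
Y + x(c(1, 1))*135 = -139 + (2*(1*(6 + 1*1)))*135 = -139 + (2*(1*(6 + 1)))*135 = -139 + (2*(1*7))*135 = -139 + (2*7)*135 = -139 + 14*135 = -139 + 1890 = 1751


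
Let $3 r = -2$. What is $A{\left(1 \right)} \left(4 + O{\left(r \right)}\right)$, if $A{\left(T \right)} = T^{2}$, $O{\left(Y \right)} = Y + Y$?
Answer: $\frac{8}{3} \approx 2.6667$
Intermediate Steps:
$r = - \frac{2}{3}$ ($r = \frac{1}{3} \left(-2\right) = - \frac{2}{3} \approx -0.66667$)
$O{\left(Y \right)} = 2 Y$
$A{\left(1 \right)} \left(4 + O{\left(r \right)}\right) = 1^{2} \left(4 + 2 \left(- \frac{2}{3}\right)\right) = 1 \left(4 - \frac{4}{3}\right) = 1 \cdot \frac{8}{3} = \frac{8}{3}$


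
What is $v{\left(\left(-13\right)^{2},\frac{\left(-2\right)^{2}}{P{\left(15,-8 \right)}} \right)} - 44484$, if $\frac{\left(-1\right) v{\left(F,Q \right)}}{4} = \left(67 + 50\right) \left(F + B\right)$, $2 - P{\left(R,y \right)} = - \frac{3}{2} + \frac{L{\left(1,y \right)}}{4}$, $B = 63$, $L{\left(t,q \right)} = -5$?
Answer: $-153060$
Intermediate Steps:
$P{\left(R,y \right)} = \frac{19}{4}$ ($P{\left(R,y \right)} = 2 - \left(- \frac{3}{2} - \frac{5}{4}\right) = 2 - - \frac{11}{4} = 2 + \frac{11}{4} = \frac{19}{4}$)
$v{\left(F,Q \right)} = -29484 - 468 F$ ($v{\left(F,Q \right)} = - 4 \left(67 + 50\right) \left(F + 63\right) = - 4 \cdot 117 \left(63 + F\right) = - 4 \left(7371 + 117 F\right) = -29484 - 468 F$)
$v{\left(\left(-13\right)^{2},\frac{\left(-2\right)^{2}}{P{\left(15,-8 \right)}} \right)} - 44484 = \left(-29484 - 468 \left(-13\right)^{2}\right) - 44484 = \left(-29484 - 79092\right) - 44484 = -108576 - 44484 = -153060$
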